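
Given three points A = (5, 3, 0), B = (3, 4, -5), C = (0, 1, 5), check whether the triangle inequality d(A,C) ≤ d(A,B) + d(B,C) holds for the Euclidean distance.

d(A,B) = √(2² + 1² + 5²) = √30 ≈ 5.4772, d(B,C) = √(3² + 3² + 10²) = √118 ≈ 10.8628, d(A,C) = √(5² + 2² + 5²) = √54 ≈ 7.3485.
d(A,C) ≈ 7.3485 ≤ 5.4772 + 10.8628 = 16.34. Triangle inequality is satisfied.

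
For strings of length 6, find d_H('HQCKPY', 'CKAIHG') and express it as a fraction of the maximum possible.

Differing positions: 1, 2, 3, 4, 5, 6. Hamming distance = 6. The maximum possible Hamming distance for length-6 strings is 6, so d_H/6 = 6/6 = 1.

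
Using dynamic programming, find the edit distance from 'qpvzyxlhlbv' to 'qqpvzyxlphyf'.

Let D[i][j] be the edit distance between the first i characters of 'qpvzyxlhlbv' and the first j characters of 'qqpvzyxlphyf', with D[i][0] = i, D[0][j] = j, and D[i][j] = D[i-1][j-1] if the characters match, else 1 + min(D[i-1][j], D[i][j-1], D[i-1][j-1]). Filling the table (rows: prefixes of 'qpvzyxlhlbv', columns: prefixes of 'qqpvzyxlphyf'):
     ε  q  q  p  v  z  y  x  l  p  h  y  f
  ε  0  1  2  3  4  5  6  7  8  9 10 11 12
  q  1  0  1  2  3  4  5  6  7  8  9 10 11
  p  2  1  1  1  2  3  4  5  6  7  8  9 10
  v  3  2  2  2  1  2  3  4  5  6  7  8  9
  z  4  3  3  3  2  1  2  3  4  5  6  7  8
  y  5  4  4  4  3  2  1  2  3  4  5  6  7
  x  6  5  5  5  4  3  2  1  2  3  4  5  6
  l  7  6  6  6  5  4  3  2  1  2  3  4  5
  h  8  7  7  7  6  5  4  3  2  2  2  3  4
  l  9  8  8  8  7  6  5  4  3  3  3  3  4
  b 10  9  9  9  8  7  6  5  4  4  4  4  4
  v 11 10 10 10  9  8  7  6  5  5  5  5  5
The bottom-right entry gives D[11][12] = 5, so no sequence of fewer than 5 edits works. Backtracking through the table gives one optimal edit sequence (5 edits):
  qpvzyxlhlbv → qqpvzyxlhlbv (ins q @1)
  qqpvzyxlhlbv → qqpvzyxlplbv (sub h→p @9)
  qqpvzyxlplbv → qqpvzyxlphbv (sub l→h @10)
  qqpvzyxlphbv → qqpvzyxlphyv (sub b→y @11)
  qqpvzyxlphyv → qqpvzyxlphyf (sub v→f @12)
Edit distance = 5.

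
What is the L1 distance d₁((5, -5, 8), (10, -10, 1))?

Σ|x_i - y_i| = |5 - 10| + |-5 - (-10)| + |8 - 1| = 5 + 5 + 7 = 17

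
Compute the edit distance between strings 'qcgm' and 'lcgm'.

Let D[i][j] be the edit distance between the first i characters of 'qcgm' and the first j characters of 'lcgm', with D[i][0] = i, D[0][j] = j, and D[i][j] = D[i-1][j-1] if the characters match, else 1 + min(D[i-1][j], D[i][j-1], D[i-1][j-1]). Filling the table (rows: prefixes of 'qcgm', columns: prefixes of 'lcgm'):
     ε  l  c  g  m
  ε  0  1  2  3  4
  q  1  1  2  3  4
  c  2  2  1  2  3
  g  3  3  2  1  2
  m  4  4  3  2  1
The bottom-right entry gives D[4][4] = 1, so no sequence of fewer than 1 edit works. Backtracking through the table gives one optimal edit sequence (1 edit):
  qcgm → lcgm (sub q→l @1)
Edit distance = 1.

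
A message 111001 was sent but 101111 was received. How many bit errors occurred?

Differing positions: 2, 4, 5. Hamming distance = 3.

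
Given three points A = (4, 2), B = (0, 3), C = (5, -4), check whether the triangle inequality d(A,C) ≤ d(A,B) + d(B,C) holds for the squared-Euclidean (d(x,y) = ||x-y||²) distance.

d(A,B) = 4² + 1² = 17, d(B,C) = 5² + 7² = 74, d(A,C) = 1² + 6² = 37.
d(A,C) = 37 ≤ 17 + 74 = 91. Triangle inequality is satisfied.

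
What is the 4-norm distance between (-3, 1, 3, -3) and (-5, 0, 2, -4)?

(Σ|x_i - y_i|^4)^(1/4) = (|-3 - (-5)|^4 + |1 - 0|^4 + |3 - 2|^4 + |-3 - (-4)|^4)^(1/4)
= (2^4 + 1^4 + 1^4 + 1^4)^(1/4) = (16 + 1 + 1 + 1)^(1/4) = (19)^(1/4) ≈ 2.0878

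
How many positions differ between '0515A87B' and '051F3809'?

Differing positions: 4, 5, 7, 8. Hamming distance = 4.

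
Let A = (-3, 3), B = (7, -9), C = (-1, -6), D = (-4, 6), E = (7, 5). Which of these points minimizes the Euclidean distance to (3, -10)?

Distances: d(A) ≈ 14.3178, d(B) ≈ 4.1231, d(C) ≈ 5.6569, d(D) ≈ 17.4642, d(E) ≈ 15.5242. Nearest: B = (7, -9) with distance 4.1231.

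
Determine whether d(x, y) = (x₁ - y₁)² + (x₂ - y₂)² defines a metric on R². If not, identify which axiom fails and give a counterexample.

No. The squared Euclidean distance fails the triangle inequality. Counterexample: x = (0, 0), y = (1, 5), z = (2, 10). d(x,z) = 2² + 10² = 104, but d(x,y) + d(y,z) = (1² + 5²) + (1² + 5²) = 26 + 26 = 52. Since 104 > 52, the triangle inequality is violated. (Note: √d, the ordinary Euclidean distance, IS a metric.)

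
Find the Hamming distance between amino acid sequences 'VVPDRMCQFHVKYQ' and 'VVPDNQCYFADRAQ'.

Differing positions: 5, 6, 8, 10, 11, 12, 13. Hamming distance = 7.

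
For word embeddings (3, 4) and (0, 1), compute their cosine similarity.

With u = (3, 4), v = (0, 1):
u·v = 3·0 + 4·1 = 0 + 4 = 4.
|u| = √(3² + 4²) = √25, |v| = √(0² + 1²) = √1, so |u||v| = √(25·1) = √25 = 5.
cos θ = (u·v)/(|u||v|) = 4/5 = 0.8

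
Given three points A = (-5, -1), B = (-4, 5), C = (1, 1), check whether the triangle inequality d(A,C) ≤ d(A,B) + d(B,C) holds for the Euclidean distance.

d(A,B) = √(1² + 6²) = √37 ≈ 6.0828, d(B,C) = √(5² + 4²) = √41 ≈ 6.4031, d(A,C) = √(6² + 2²) = √40 ≈ 6.3246.
d(A,C) ≈ 6.3246 ≤ 6.0828 + 6.4031 = 12.4859. Triangle inequality is satisfied.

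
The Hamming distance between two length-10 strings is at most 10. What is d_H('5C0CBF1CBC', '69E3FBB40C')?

Differing positions: 1, 2, 3, 4, 5, 6, 7, 8, 9. Hamming distance = 9. The maximum possible Hamming distance for length-10 strings is 10, so d_H/10 = 9/10 = 0.9.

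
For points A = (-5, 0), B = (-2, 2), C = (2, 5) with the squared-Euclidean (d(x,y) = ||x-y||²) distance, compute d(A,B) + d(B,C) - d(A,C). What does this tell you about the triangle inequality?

d(A,B) = 3² + 2² = 13, d(B,C) = 4² + 3² = 25, d(A,C) = 7² + 5² = 74.
d(A,B) + d(B,C) - d(A,C) = 13 + 25 - 74 = 38 - 74 = -36. This is < 0, so the triangle inequality FAILS for these points (squared-Euclidean is not a metric).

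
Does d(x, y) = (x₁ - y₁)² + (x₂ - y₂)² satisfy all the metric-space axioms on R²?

No. The squared Euclidean distance fails the triangle inequality. Counterexample: x = (0, 0), y = (2, 4), z = (4, 8). d(x,z) = 4² + 8² = 80, but d(x,y) + d(y,z) = (2² + 4²) + (2² + 4²) = 20 + 20 = 40. Since 80 > 40, the triangle inequality is violated. (Note: √d, the ordinary Euclidean distance, IS a metric.)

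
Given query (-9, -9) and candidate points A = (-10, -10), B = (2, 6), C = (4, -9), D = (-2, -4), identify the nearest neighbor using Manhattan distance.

Distances: d(A) = 2, d(B) = 26, d(C) = 13, d(D) = 12. Nearest: A = (-10, -10) with distance 2.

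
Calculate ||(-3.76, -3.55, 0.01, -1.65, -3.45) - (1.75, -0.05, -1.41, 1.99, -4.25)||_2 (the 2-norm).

(Σ|x_i - y_i|^2)^(1/2) = (|-3.76 - 1.75|^2 + |-3.55 - (-0.05)|^2 + |0.01 - (-1.41)|^2 + |-1.65 - 1.99|^2 + |-3.45 - (-4.25)|^2)^(1/2)
= (5.51^2 + 3.5^2 + 1.42^2 + 3.64^2 + 0.8^2)^(1/2) = (30.3601 + 12.25 + 2.0164 + 13.2496 + 0.64)^(1/2) = (58.5161)^(1/2) ≈ 7.6496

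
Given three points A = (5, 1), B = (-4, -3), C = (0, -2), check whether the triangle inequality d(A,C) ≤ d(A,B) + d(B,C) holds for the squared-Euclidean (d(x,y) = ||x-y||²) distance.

d(A,B) = 9² + 4² = 97, d(B,C) = 4² + 1² = 17, d(A,C) = 5² + 3² = 34.
d(A,C) = 34 ≤ 97 + 17 = 114. Triangle inequality is satisfied.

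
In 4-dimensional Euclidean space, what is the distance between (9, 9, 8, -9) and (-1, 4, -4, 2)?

√(Σ(x_i - y_i)²) = √((9 - (-1))² + (9 - 4)² + (8 - (-4))² + (-9 - 2)²)
= √(10² + 5² + 12² + (-11)²) = √(100 + 25 + 144 + 121) = √390 ≈ 19.7484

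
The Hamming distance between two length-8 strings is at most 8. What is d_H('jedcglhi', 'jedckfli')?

Differing positions: 5, 6, 7. Hamming distance = 3. The maximum possible Hamming distance for length-8 strings is 8, so d_H/8 = 3/8 = 0.375.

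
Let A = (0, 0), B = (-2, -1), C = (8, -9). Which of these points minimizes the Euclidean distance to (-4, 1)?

Distances: d(A) ≈ 4.1231, d(B) ≈ 2.8284, d(C) ≈ 15.6205. Nearest: B = (-2, -1) with distance 2.8284.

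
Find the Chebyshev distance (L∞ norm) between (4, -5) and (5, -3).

max(|x_i - y_i|) = max(|4 - 5|, |-5 - (-3)|) = max(1, 2) = 2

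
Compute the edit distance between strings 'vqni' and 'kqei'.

Let D[i][j] be the edit distance between the first i characters of 'vqni' and the first j characters of 'kqei', with D[i][0] = i, D[0][j] = j, and D[i][j] = D[i-1][j-1] if the characters match, else 1 + min(D[i-1][j], D[i][j-1], D[i-1][j-1]). Filling the table (rows: prefixes of 'vqni', columns: prefixes of 'kqei'):
     ε  k  q  e  i
  ε  0  1  2  3  4
  v  1  1  2  3  4
  q  2  2  1  2  3
  n  3  3  2  2  3
  i  4  4  3  3  2
The bottom-right entry gives D[4][4] = 2, so no sequence of fewer than 2 edits works. Backtracking through the table gives one optimal edit sequence (2 edits):
  vqni → kqni (sub v→k @1)
  kqni → kqei (sub n→e @3)
Edit distance = 2.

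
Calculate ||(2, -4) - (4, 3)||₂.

√(Σ(x_i - y_i)²) = √((2 - 4)² + (-4 - 3)²)
= √((-2)² + (-7)²) = √(4 + 49) = √53 ≈ 7.2801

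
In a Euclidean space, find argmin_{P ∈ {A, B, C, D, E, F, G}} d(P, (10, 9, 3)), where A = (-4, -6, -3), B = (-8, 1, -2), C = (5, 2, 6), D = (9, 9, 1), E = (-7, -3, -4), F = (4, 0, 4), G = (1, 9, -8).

Distances: d(A) ≈ 21.3776, d(B) ≈ 20.3224, d(C) ≈ 9.1104, d(D) ≈ 2.2361, d(E) ≈ 21.9545, d(F) ≈ 10.8628, d(G) ≈ 14.2127. Nearest: D = (9, 9, 1) with distance 2.2361.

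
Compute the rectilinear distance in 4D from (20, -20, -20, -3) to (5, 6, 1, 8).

Σ|x_i - y_i| = |20 - 5| + |-20 - 6| + |-20 - 1| + |-3 - 8| = 15 + 26 + 21 + 11 = 73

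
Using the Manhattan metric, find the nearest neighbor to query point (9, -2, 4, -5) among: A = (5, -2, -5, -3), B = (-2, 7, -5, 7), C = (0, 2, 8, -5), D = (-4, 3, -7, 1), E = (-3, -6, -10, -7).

Distances: d(A) = 15, d(B) = 41, d(C) = 17, d(D) = 35, d(E) = 32. Nearest: A = (5, -2, -5, -3) with distance 15.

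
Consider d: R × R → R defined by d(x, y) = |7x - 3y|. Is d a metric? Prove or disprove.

No. d fails symmetry: d(5, 9) = |7·5 - 3·9| = |8| = 8, but d(9, 5) = |7·9 - 3·5| = |48| = 48. Since 8 ≠ 48, d(x,y) ≠ d(y,x) in general.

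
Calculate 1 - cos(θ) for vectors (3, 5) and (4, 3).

With u = (3, 5), v = (4, 3):
u·v = 3·4 + 5·3 = 12 + 15 = 27.
|u| = √(3² + 5²) = √34, |v| = √(4² + 3²) = √25, so |u||v| = √(34·25) = √850.
cos θ = (u·v)/(|u||v|) = 27/√850 ≈ 0.9261
Cosine distance = 1 - cos θ ≈ 1 - 0.9261 = 0.0739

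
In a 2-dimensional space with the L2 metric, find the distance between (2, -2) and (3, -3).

(Σ|x_i - y_i|^2)^(1/2) = (|2 - 3|^2 + |-2 - (-3)|^2)^(1/2)
= (1^2 + 1^2)^(1/2) = (1 + 1)^(1/2) = (2)^(1/2) ≈ 1.4142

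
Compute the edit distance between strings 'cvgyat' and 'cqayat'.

Let D[i][j] be the edit distance between the first i characters of 'cvgyat' and the first j characters of 'cqayat', with D[i][0] = i, D[0][j] = j, and D[i][j] = D[i-1][j-1] if the characters match, else 1 + min(D[i-1][j], D[i][j-1], D[i-1][j-1]). Filling the table (rows: prefixes of 'cvgyat', columns: prefixes of 'cqayat'):
     ε  c  q  a  y  a  t
  ε  0  1  2  3  4  5  6
  c  1  0  1  2  3  4  5
  v  2  1  1  2  3  4  5
  g  3  2  2  2  3  4  5
  y  4  3  3  3  2  3  4
  a  5  4  4  3  3  2  3
  t  6  5  5  4  4  3  2
The bottom-right entry gives D[6][6] = 2, so no sequence of fewer than 2 edits works. Backtracking through the table gives one optimal edit sequence (2 edits):
  cvgyat → cqgyat (sub v→q @2)
  cqgyat → cqayat (sub g→a @3)
Edit distance = 2.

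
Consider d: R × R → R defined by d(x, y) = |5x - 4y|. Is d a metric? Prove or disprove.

No. d fails symmetry: d(1, 2) = |5·1 - 4·2| = |-3| = 3, but d(2, 1) = |5·2 - 4·1| = |6| = 6. Since 3 ≠ 6, d(x,y) ≠ d(y,x) in general.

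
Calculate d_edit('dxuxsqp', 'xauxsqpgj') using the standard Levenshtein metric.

Let D[i][j] be the edit distance between the first i characters of 'dxuxsqp' and the first j characters of 'xauxsqpgj', with D[i][0] = i, D[0][j] = j, and D[i][j] = D[i-1][j-1] if the characters match, else 1 + min(D[i-1][j], D[i][j-1], D[i-1][j-1]). Filling the table (rows: prefixes of 'dxuxsqp', columns: prefixes of 'xauxsqpgj'):
     ε  x  a  u  x  s  q  p  g  j
  ε  0  1  2  3  4  5  6  7  8  9
  d  1  1  2  3  4  5  6  7  8  9
  x  2  1  2  3  3  4  5  6  7  8
  u  3  2  2  2  3  4  5  6  7  8
  x  4  3  3  3  2  3  4  5  6  7
  s  5  4  4  4  3  2  3  4  5  6
  q  6  5  5  5  4  3  2  3  4  5
  p  7  6  6  6  5  4  3  2  3  4
The bottom-right entry gives D[7][9] = 4, so no sequence of fewer than 4 edits works. Backtracking through the table gives one optimal edit sequence (4 edits):
  dxuxsqp → xxuxsqp (sub d→x @1)
  xxuxsqp → xauxsqp (sub x→a @2)
  xauxsqp → xauxsqpg (ins g @8)
  xauxsqpg → xauxsqpgj (ins j @9)
Edit distance = 4.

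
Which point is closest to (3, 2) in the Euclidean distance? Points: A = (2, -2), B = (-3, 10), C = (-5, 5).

Distances: d(A) ≈ 4.1231, d(B) = 10, d(C) ≈ 8.544. Nearest: A = (2, -2) with distance 4.1231.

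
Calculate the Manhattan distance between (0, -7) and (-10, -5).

Σ|x_i - y_i| = |0 - (-10)| + |-7 - (-5)| = 10 + 2 = 12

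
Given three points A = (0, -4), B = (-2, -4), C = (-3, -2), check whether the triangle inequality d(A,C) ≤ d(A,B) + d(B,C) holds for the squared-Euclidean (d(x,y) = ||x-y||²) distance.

d(A,B) = 2² + 0² = 4, d(B,C) = 1² + 2² = 5, d(A,C) = 3² + 2² = 13.
d(A,C) = 13 > 4 + 5 = 9. Triangle inequality is VIOLATED. (Squared-Euclidean is not a metric — this is a counterexample.)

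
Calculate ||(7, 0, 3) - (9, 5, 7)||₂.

√(Σ(x_i - y_i)²) = √((7 - 9)² + (0 - 5)² + (3 - 7)²)
= √((-2)² + (-5)² + (-4)²) = √(4 + 25 + 16) = √45 ≈ 6.7082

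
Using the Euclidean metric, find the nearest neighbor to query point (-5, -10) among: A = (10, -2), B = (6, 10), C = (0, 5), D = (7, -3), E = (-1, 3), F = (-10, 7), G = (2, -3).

Distances: d(A) = 17, d(B) ≈ 22.8254, d(C) ≈ 15.8114, d(D) ≈ 13.8924, d(E) ≈ 13.6015, d(F) ≈ 17.72, d(G) ≈ 9.8995. Nearest: G = (2, -3) with distance 9.8995.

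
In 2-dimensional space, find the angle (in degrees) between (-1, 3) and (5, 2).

With u = (-1, 3), v = (5, 2):
u·v = (-1)·5 + 3·2 = (-5) + 6 = 1.
|u| = √((-1)² + 3²) = √10, |v| = √(5² + 2²) = √29, so |u||v| = √(10·29) = √290.
cos θ = (u·v)/(|u||v|) = 1/√290 ≈ 0.058722
θ = arccos(0.058722) ≈ 86.63°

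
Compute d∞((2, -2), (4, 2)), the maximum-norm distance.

max(|x_i - y_i|) = max(|2 - 4|, |-2 - 2|) = max(2, 4) = 4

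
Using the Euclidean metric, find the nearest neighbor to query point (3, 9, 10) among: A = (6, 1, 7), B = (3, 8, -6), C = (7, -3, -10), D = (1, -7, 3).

Distances: d(A) ≈ 9.0554, d(B) ≈ 16.0312, d(C) ≈ 23.6643, d(D) ≈ 17.5784. Nearest: A = (6, 1, 7) with distance 9.0554.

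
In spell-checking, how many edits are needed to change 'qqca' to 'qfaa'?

Let D[i][j] be the edit distance between the first i characters of 'qqca' and the first j characters of 'qfaa', with D[i][0] = i, D[0][j] = j, and D[i][j] = D[i-1][j-1] if the characters match, else 1 + min(D[i-1][j], D[i][j-1], D[i-1][j-1]). Filling the table (rows: prefixes of 'qqca', columns: prefixes of 'qfaa'):
     ε  q  f  a  a
  ε  0  1  2  3  4
  q  1  0  1  2  3
  q  2  1  1  2  3
  c  3  2  2  2  3
  a  4  3  3  2  2
The bottom-right entry gives D[4][4] = 2, so no sequence of fewer than 2 edits works. Backtracking through the table gives one optimal edit sequence (2 edits):
  qqca → qfca (sub q→f @2)
  qfca → qfaa (sub c→a @3)
Edit distance = 2.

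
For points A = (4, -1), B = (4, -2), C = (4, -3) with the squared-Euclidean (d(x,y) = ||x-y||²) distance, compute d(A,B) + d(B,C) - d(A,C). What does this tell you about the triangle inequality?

d(A,B) = 0² + 1² = 1, d(B,C) = 0² + 1² = 1, d(A,C) = 0² + 2² = 4.
d(A,B) + d(B,C) - d(A,C) = 1 + 1 - 4 = 2 - 4 = -2. This is < 0, so the triangle inequality FAILS for these points (squared-Euclidean is not a metric).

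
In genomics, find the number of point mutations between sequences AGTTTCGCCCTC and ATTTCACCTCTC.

Differing positions: 2, 5, 6, 7, 9. Hamming distance = 5.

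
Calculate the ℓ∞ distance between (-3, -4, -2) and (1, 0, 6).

max(|x_i - y_i|) = max(|-3 - 1|, |-4 - 0|, |-2 - 6|) = max(4, 4, 8) = 8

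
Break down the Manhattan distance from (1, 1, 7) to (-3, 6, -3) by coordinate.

Σ|x_i - y_i| = |1 - (-3)| + |1 - 6| + |7 - (-3)| = 4 + 5 + 10 = 19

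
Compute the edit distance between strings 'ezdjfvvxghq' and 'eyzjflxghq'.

Let D[i][j] be the edit distance between the first i characters of 'ezdjfvvxghq' and the first j characters of 'eyzjflxghq', with D[i][0] = i, D[0][j] = j, and D[i][j] = D[i-1][j-1] if the characters match, else 1 + min(D[i-1][j], D[i][j-1], D[i-1][j-1]). Filling the table (rows: prefixes of 'ezdjfvvxghq', columns: prefixes of 'eyzjflxghq'):
     ε  e  y  z  j  f  l  x  g  h  q
  ε  0  1  2  3  4  5  6  7  8  9 10
  e  1  0  1  2  3  4  5  6  7  8  9
  z  2  1  1  1  2  3  4  5  6  7  8
  d  3  2  2  2  2  3  4  5  6  7  8
  j  4  3  3  3  2  3  4  5  6  7  8
  f  5  4  4  4  3  2  3  4  5  6  7
  v  6  5  5  5  4  3  3  4  5  6  7
  v  7  6  6  6  5  4  4  4  5  6  7
  x  8  7  7  7  6  5  5  4  5  6  7
  g  9  8  8  8  7  6  6  5  4  5  6
  h 10  9  9  9  8  7  7  6  5  4  5
  q 11 10 10 10  9  8  8  7  6  5  4
The bottom-right entry gives D[11][10] = 4, so no sequence of fewer than 4 edits works. Backtracking through the table gives one optimal edit sequence (4 edits):
  ezdjfvvxghq → eydjfvvxghq (sub z→y @2)
  eydjfvvxghq → eyzjfvvxghq (sub d→z @3)
  eyzjfvvxghq → eyzjfvxghq (del v @6)
  eyzjfvxghq → eyzjflxghq (sub v→l @6)
Edit distance = 4.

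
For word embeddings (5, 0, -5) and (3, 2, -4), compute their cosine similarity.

With u = (5, 0, -5), v = (3, 2, -4):
u·v = 5·3 + 0·2 + (-5)·(-4) = 15 + 0 + 20 = 35.
|u| = √(5² + 0² + (-5)²) = √50, |v| = √(3² + 2² + (-4)²) = √29, so |u||v| = √(50·29) = √1450.
cos θ = (u·v)/(|u||v|) = 35/√1450 ≈ 0.9191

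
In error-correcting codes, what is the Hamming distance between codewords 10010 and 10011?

Differing positions: 5. Hamming distance = 1.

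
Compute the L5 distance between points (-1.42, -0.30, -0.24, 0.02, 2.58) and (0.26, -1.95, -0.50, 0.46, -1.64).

(Σ|x_i - y_i|^5)^(1/5) = (|-1.42 - 0.26|^5 + |-0.3 - (-1.95)|^5 + |-0.24 - (-0.5)|^5 + |0.02 - 0.46|^5 + |2.58 - (-1.64)|^5)^(1/5)
= (1.68^5 + 1.65^5 + 0.26^5 + 0.44^5 + 4.22^5)^(1/5) ≈ (13.3828 + 12.2298 + 0.0012 + 0.0165 + 1338.327)^(1/5) = (1363.9573)^(1/5) ≈ 4.236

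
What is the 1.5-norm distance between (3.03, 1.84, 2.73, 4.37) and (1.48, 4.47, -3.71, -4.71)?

(Σ|x_i - y_i|^1.5)^(1/1.5) = (|3.03 - 1.48|^1.5 + |1.84 - 4.47|^1.5 + |2.73 - (-3.71)|^1.5 + |4.37 - (-4.71)|^1.5)^(1/1.5)
= (1.55^1.5 + 2.63^1.5 + 6.44^1.5 + 9.08^1.5)^(1/1.5) ≈ (1.9297 + 4.2651 + 16.3429 + 27.3608)^(1/1.5) = (49.8985)^(1/1.5) ≈ 13.5537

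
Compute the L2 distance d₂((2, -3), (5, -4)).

√(Σ(x_i - y_i)²) = √((2 - 5)² + (-3 - (-4))²)
= √((-3)² + 1²) = √(9 + 1) = √10 ≈ 3.1623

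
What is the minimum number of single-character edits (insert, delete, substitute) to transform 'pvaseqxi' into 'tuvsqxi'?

Let D[i][j] be the edit distance between the first i characters of 'pvaseqxi' and the first j characters of 'tuvsqxi', with D[i][0] = i, D[0][j] = j, and D[i][j] = D[i-1][j-1] if the characters match, else 1 + min(D[i-1][j], D[i][j-1], D[i-1][j-1]). Filling the table (rows: prefixes of 'pvaseqxi', columns: prefixes of 'tuvsqxi'):
     ε  t  u  v  s  q  x  i
  ε  0  1  2  3  4  5  6  7
  p  1  1  2  3  4  5  6  7
  v  2  2  2  2  3  4  5  6
  a  3  3  3  3  3  4  5  6
  s  4  4  4  4  3  4  5  6
  e  5  5  5  5  4  4  5  6
  q  6  6  6  6  5  4  5  6
  x  7  7  7  7  6  5  4  5
  i  8  8  8  8  7  6  5  4
The bottom-right entry gives D[8][7] = 4, so no sequence of fewer than 4 edits works. Backtracking through the table gives one optimal edit sequence (4 edits):
  pvaseqxi → tvaseqxi (sub p→t @1)
  tvaseqxi → tuaseqxi (sub v→u @2)
  tuaseqxi → tuvseqxi (sub a→v @3)
  tuvseqxi → tuvsqxi (del e @5)
Edit distance = 4.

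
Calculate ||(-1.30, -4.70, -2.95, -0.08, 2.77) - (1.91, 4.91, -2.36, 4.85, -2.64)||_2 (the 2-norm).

(Σ|x_i - y_i|^2)^(1/2) = (|-1.3 - 1.91|^2 + |-4.7 - 4.91|^2 + |-2.95 - (-2.36)|^2 + |-0.08 - 4.85|^2 + |2.77 - (-2.64)|^2)^(1/2)
= (3.21^2 + 9.61^2 + 0.59^2 + 4.93^2 + 5.41^2)^(1/2) = (10.3041 + 92.3521 + 0.3481 + 24.3049 + 29.2681)^(1/2) = (156.5773)^(1/2) ≈ 12.5131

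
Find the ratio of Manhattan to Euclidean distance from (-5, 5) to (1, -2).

L1 = |-5 - 1| + |5 - (-2)| = 6 + 7 = 13
L2 = √(6² + 7²) = √85 ≈ 9.2195
L1 ≥ L2 always (equality iff movement is along one axis); L1 > L2 here.
Ratio L1/L2 = 13/√85 ≈ 1.41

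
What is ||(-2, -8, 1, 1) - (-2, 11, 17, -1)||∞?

max(|x_i - y_i|) = max(|-2 - (-2)|, |-8 - 11|, |1 - 17|, |1 - (-1)|) = max(0, 19, 16, 2) = 19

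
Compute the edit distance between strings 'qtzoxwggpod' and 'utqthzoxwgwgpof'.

Let D[i][j] be the edit distance between the first i characters of 'qtzoxwggpod' and the first j characters of 'utqthzoxwgwgpof', with D[i][0] = i, D[0][j] = j, and D[i][j] = D[i-1][j-1] if the characters match, else 1 + min(D[i-1][j], D[i][j-1], D[i-1][j-1]). Filling the table (rows: prefixes of 'qtzoxwggpod', columns: prefixes of 'utqthzoxwgwgpof'):
     ε  u  t  q  t  h  z  o  x  w  g  w  g  p  o  f
  ε  0  1  2  3  4  5  6  7  8  9 10 11 12 13 14 15
  q  1  1  2  2  3  4  5  6  7  8  9 10 11 12 13 14
  t  2  2  1  2  2  3  4  5  6  7  8  9 10 11 12 13
  z  3  3  2  2  3  3  3  4  5  6  7  8  9 10 11 12
  o  4  4  3  3  3  4  4  3  4  5  6  7  8  9 10 11
  x  5  5  4  4  4  4  5  4  3  4  5  6  7  8  9 10
  w  6  6  5  5  5  5  5  5  4  3  4  5  6  7  8  9
  g  7  7  6  6  6  6  6  6  5  4  3  4  5  6  7  8
  g  8  8  7  7  7  7  7  7  6  5  4  4  4  5  6  7
  p  9  9  8  8  8  8  8  8  7  6  5  5  5  4  5  6
  o 10 10  9  9  9  9  9  8  8  7  6  6  6  5  4  5
  d 11 11 10 10 10 10 10  9  9  8  7  7  7  6  5  5
The bottom-right entry gives D[11][15] = 5, so no sequence of fewer than 5 edits works. Backtracking through the table gives one optimal edit sequence (5 edits):
  qtzoxwggpod → uqtzoxwggpod (ins u @1)
  uqtzoxwggpod → utqtzoxwggpod (ins t @2)
  utqtzoxwggpod → utqthzoxwggpod (ins h @5)
  utqthzoxwggpod → utqthzoxwgwgpod (ins w @11)
  utqthzoxwgwgpod → utqthzoxwgwgpof (sub d→f @15)
Edit distance = 5.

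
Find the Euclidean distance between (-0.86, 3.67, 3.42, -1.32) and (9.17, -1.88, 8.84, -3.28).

√(Σ(x_i - y_i)²) = √((-0.86 - 9.17)² + (3.67 - (-1.88))² + (3.42 - 8.84)² + (-1.32 - (-3.28))²)
= √((-10.03)² + 5.55² + (-5.42)² + 1.96²) = √(100.6009 + 30.8025 + 29.3764 + 3.8416) = √164.6214 ≈ 12.8305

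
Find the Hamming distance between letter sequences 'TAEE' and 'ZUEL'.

Differing positions: 1, 2, 4. Hamming distance = 3.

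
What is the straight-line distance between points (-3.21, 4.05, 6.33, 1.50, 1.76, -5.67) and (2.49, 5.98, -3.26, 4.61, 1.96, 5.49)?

√(Σ(x_i - y_i)²) = √((-3.21 - 2.49)² + (4.05 - 5.98)² + (6.33 - (-3.26))² + (1.5 - 4.61)² + (1.76 - 1.96)² + (-5.67 - 5.49)²)
= √((-5.7)² + (-1.93)² + 9.59² + (-3.11)² + (-0.2)² + (-11.16)²) = √(32.49 + 3.7249 + 91.9681 + 9.6721 + 0.04 + 124.5456) = √262.4407 ≈ 16.2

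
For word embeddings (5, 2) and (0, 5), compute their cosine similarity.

With u = (5, 2), v = (0, 5):
u·v = 5·0 + 2·5 = 0 + 10 = 10.
|u| = √(5² + 2²) = √29, |v| = √(0² + 5²) = √25, so |u||v| = √(29·25) = √725.
cos θ = (u·v)/(|u||v|) = 10/√725 ≈ 0.3714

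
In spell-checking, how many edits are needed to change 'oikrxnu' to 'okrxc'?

Let D[i][j] be the edit distance between the first i characters of 'oikrxnu' and the first j characters of 'okrxc', with D[i][0] = i, D[0][j] = j, and D[i][j] = D[i-1][j-1] if the characters match, else 1 + min(D[i-1][j], D[i][j-1], D[i-1][j-1]). Filling the table (rows: prefixes of 'oikrxnu', columns: prefixes of 'okrxc'):
     ε  o  k  r  x  c
  ε  0  1  2  3  4  5
  o  1  0  1  2  3  4
  i  2  1  1  2  3  4
  k  3  2  1  2  3  4
  r  4  3  2  1  2  3
  x  5  4  3  2  1  2
  n  6  5  4  3  2  2
  u  7  6  5  4  3  3
The bottom-right entry gives D[7][5] = 3, so no sequence of fewer than 3 edits works. Backtracking through the table gives one optimal edit sequence (3 edits):
  oikrxnu → okrxnu (del i @2)
  okrxnu → okrxu (del n @5)
  okrxu → okrxc (sub u→c @5)
Edit distance = 3.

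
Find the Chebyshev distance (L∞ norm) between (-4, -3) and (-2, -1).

max(|x_i - y_i|) = max(|-4 - (-2)|, |-3 - (-1)|) = max(2, 2) = 2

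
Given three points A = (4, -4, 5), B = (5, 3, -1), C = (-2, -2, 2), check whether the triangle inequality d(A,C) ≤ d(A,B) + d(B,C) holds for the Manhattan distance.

d(A,B) = 1 + 7 + 6 = 14, d(B,C) = 7 + 5 + 3 = 15, d(A,C) = 6 + 2 + 3 = 11.
d(A,C) = 11 ≤ 14 + 15 = 29. Triangle inequality is satisfied.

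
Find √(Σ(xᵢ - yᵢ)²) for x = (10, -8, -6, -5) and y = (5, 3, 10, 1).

√(Σ(x_i - y_i)²) = √((10 - 5)² + (-8 - 3)² + (-6 - 10)² + (-5 - 1)²)
= √(5² + (-11)² + (-16)² + (-6)²) = √(25 + 121 + 256 + 36) = √438 ≈ 20.9284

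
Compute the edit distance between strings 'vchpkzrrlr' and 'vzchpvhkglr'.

Let D[i][j] be the edit distance between the first i characters of 'vchpkzrrlr' and the first j characters of 'vzchpvhkglr', with D[i][0] = i, D[0][j] = j, and D[i][j] = D[i-1][j-1] if the characters match, else 1 + min(D[i-1][j], D[i][j-1], D[i-1][j-1]). Filling the table (rows: prefixes of 'vchpkzrrlr', columns: prefixes of 'vzchpvhkglr'):
     ε  v  z  c  h  p  v  h  k  g  l  r
  ε  0  1  2  3  4  5  6  7  8  9 10 11
  v  1  0  1  2  3  4  5  6  7  8  9 10
  c  2  1  1  1  2  3  4  5  6  7  8  9
  h  3  2  2  2  1  2  3  4  5  6  7  8
  p  4  3  3  3  2  1  2  3  4  5  6  7
  k  5  4  4  4  3  2  2  3  3  4  5  6
  z  6  5  4  5  4  3  3  3  4  4  5  6
  r  7  6  5  5  5  4  4  4  4  5  5  5
  r  8  7  6  6  6  5  5  5  5  5  6  5
  l  9  8  7  7  7  6  6  6  6  6  5  6
  r 10  9  8  8  8  7  7  7  7  7  6  5
The bottom-right entry gives D[10][11] = 5, so no sequence of fewer than 5 edits works. Backtracking through the table gives one optimal edit sequence (5 edits):
  vchpkzrrlr → vzchpkzrrlr (ins z @2)
  vzchpkzrrlr → vzchpvzrrlr (sub k→v @6)
  vzchpvzrrlr → vzchpvhrrlr (sub z→h @7)
  vzchpvhrrlr → vzchpvhkrlr (sub r→k @8)
  vzchpvhkrlr → vzchpvhkglr (sub r→g @9)
Edit distance = 5.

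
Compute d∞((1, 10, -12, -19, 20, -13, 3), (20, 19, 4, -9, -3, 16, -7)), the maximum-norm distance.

max(|x_i - y_i|) = max(|1 - 20|, |10 - 19|, |-12 - 4|, |-19 - (-9)|, |20 - (-3)|, |-13 - 16|, |3 - (-7)|) = max(19, 9, 16, 10, 23, 29, 10) = 29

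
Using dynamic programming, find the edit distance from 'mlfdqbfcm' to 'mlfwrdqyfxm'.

Let D[i][j] be the edit distance between the first i characters of 'mlfdqbfcm' and the first j characters of 'mlfwrdqyfxm', with D[i][0] = i, D[0][j] = j, and D[i][j] = D[i-1][j-1] if the characters match, else 1 + min(D[i-1][j], D[i][j-1], D[i-1][j-1]). Filling the table (rows: prefixes of 'mlfdqbfcm', columns: prefixes of 'mlfwrdqyfxm'):
     ε  m  l  f  w  r  d  q  y  f  x  m
  ε  0  1  2  3  4  5  6  7  8  9 10 11
  m  1  0  1  2  3  4  5  6  7  8  9 10
  l  2  1  0  1  2  3  4  5  6  7  8  9
  f  3  2  1  0  1  2  3  4  5  6  7  8
  d  4  3  2  1  1  2  2  3  4  5  6  7
  q  5  4  3  2  2  2  3  2  3  4  5  6
  b  6  5  4  3  3  3  3  3  3  4  5  6
  f  7  6  5  4  4  4  4  4  4  3  4  5
  c  8  7  6  5  5  5  5  5  5  4  4  5
  m  9  8  7  6  6  6  6  6  6  5  5  4
The bottom-right entry gives D[9][11] = 4, so no sequence of fewer than 4 edits works. Backtracking through the table gives one optimal edit sequence (4 edits):
  mlfdqbfcm → mlfwdqbfcm (ins w @4)
  mlfwdqbfcm → mlfwrdqbfcm (ins r @5)
  mlfwrdqbfcm → mlfwrdqyfcm (sub b→y @8)
  mlfwrdqyfcm → mlfwrdqyfxm (sub c→x @10)
Edit distance = 4.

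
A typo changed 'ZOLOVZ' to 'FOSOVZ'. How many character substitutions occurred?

Differing positions: 1, 3. Hamming distance = 2.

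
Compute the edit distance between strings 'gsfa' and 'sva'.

Let D[i][j] be the edit distance between the first i characters of 'gsfa' and the first j characters of 'sva', with D[i][0] = i, D[0][j] = j, and D[i][j] = D[i-1][j-1] if the characters match, else 1 + min(D[i-1][j], D[i][j-1], D[i-1][j-1]). Filling the table (rows: prefixes of 'gsfa', columns: prefixes of 'sva'):
     ε  s  v  a
  ε  0  1  2  3
  g  1  1  2  3
  s  2  1  2  3
  f  3  2  2  3
  a  4  3  3  2
The bottom-right entry gives D[4][3] = 2, so no sequence of fewer than 2 edits works. Backtracking through the table gives one optimal edit sequence (2 edits):
  gsfa → sfa (del g @1)
  sfa → sva (sub f→v @2)
Edit distance = 2.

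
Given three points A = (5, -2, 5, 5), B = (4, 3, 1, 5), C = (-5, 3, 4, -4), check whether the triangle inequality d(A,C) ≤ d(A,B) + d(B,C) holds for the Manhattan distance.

d(A,B) = 1 + 5 + 4 + 0 = 10, d(B,C) = 9 + 0 + 3 + 9 = 21, d(A,C) = 10 + 5 + 1 + 9 = 25.
d(A,C) = 25 ≤ 10 + 21 = 31. Triangle inequality is satisfied.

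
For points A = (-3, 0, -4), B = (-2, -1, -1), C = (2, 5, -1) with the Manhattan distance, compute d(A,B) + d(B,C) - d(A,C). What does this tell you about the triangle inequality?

d(A,B) = 1 + 1 + 3 = 5, d(B,C) = 4 + 6 + 0 = 10, d(A,C) = 5 + 5 + 3 = 13.
d(A,B) + d(B,C) - d(A,C) = 5 + 10 - 13 = 15 - 13 = 2. This is ≥ 0, so the triangle inequality holds for these points.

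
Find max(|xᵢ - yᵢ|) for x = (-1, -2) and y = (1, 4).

max(|x_i - y_i|) = max(|-1 - 1|, |-2 - 4|) = max(2, 6) = 6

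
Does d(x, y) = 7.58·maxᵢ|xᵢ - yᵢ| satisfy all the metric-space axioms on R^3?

Yes. The L∞ (Chebyshev) norm induces a metric on R^3, and multiplying a metric by a positive constant 7.58 > 0 preserves all four axioms: non-negativity (7.58·||x-y|| ≥ 0), identity (7.58·||x-y|| = 0 ⟺ ||x-y|| = 0 ⟺ x = y), symmetry (||x-y|| = ||y-x||), and the triangle inequality (7.58·||x-z|| ≤ 7.58·||x-y|| + 7.58·||y-z||). So d is a metric.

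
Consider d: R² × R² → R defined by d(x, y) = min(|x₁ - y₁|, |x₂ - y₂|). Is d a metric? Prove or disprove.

No. d fails identity of indiscernibles: take x = (-3, 0) and y = (-3, 7). Then d(x,y) = min(|-3 - (-3)|, |0 - 7|) = min(0, 7) = 0, yet x ≠ y.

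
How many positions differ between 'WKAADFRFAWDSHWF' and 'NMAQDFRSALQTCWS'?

Differing positions: 1, 2, 4, 8, 10, 11, 12, 13, 15. Hamming distance = 9.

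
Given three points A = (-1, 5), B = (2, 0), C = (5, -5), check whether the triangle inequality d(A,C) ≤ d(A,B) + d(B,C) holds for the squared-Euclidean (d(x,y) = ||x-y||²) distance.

d(A,B) = 3² + 5² = 34, d(B,C) = 3² + 5² = 34, d(A,C) = 6² + 10² = 136.
d(A,C) = 136 > 34 + 34 = 68. Triangle inequality is VIOLATED. (Squared-Euclidean is not a metric — this is a counterexample.)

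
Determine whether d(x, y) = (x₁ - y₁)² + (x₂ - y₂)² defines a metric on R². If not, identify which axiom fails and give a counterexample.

No. The squared Euclidean distance fails the triangle inequality. Counterexample: x = (0, 0), y = (4, 5), z = (8, 10). d(x,z) = 8² + 10² = 164, but d(x,y) + d(y,z) = (4² + 5²) + (4² + 5²) = 41 + 41 = 82. Since 164 > 82, the triangle inequality is violated. (Note: √d, the ordinary Euclidean distance, IS a metric.)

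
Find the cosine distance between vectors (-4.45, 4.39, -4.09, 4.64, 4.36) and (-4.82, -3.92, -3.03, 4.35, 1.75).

With u = (-4.45, 4.39, -4.09, 4.64, 4.36), v = (-4.82, -3.92, -3.03, 4.35, 1.75):
u·v = (-4.45)·(-4.82) + 4.39·(-3.92) + (-4.09)·(-3.03) + 4.64·4.35 + 4.36·1.75 = 21.449 + (-17.2088) + 12.3927 + 20.184 + 7.63 = 44.4469.
|u| = √((-4.45)² + 4.39² + (-4.09)² + 4.64² + 4.36²) = √(19.8025 + 19.2721 + 16.7281 + 21.5296 + 19.0096) = √96.3419, |v| = √((-4.82)² + (-3.92)² + (-3.03)² + 4.35² + 1.75²) = √(23.2324 + 15.3664 + 9.1809 + 18.9225 + 3.0625) = √69.7647.
cos θ = (u·v)/(|u||v|) = 44.4469/(√96.3419·√69.7647) ≈ 0.5421
Cosine distance = 1 - cos θ ≈ 1 - 0.5421 = 0.4579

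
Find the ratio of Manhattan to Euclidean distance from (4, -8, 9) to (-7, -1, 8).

L1 = |4 - (-7)| + |-8 - (-1)| + |9 - 8| = 11 + 7 + 1 = 19
L2 = √(11² + 7² + 1²) = √171 ≈ 13.0767
L1 ≥ L2 always (equality iff movement is along one axis); L1 > L2 here.
Ratio L1/L2 = 19/√171 ≈ 1.453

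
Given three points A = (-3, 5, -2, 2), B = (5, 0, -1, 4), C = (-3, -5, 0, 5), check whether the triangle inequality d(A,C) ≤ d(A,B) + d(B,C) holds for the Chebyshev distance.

d(A,B) = max(8, 5, 1, 2) = 8, d(B,C) = max(8, 5, 1, 1) = 8, d(A,C) = max(0, 10, 2, 3) = 10.
d(A,C) = 10 ≤ 8 + 8 = 16. Triangle inequality is satisfied.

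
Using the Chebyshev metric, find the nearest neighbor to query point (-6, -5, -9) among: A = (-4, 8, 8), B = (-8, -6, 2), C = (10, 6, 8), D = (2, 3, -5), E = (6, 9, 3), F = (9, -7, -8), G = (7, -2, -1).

Distances: d(A) = 17, d(B) = 11, d(C) = 17, d(D) = 8, d(E) = 14, d(F) = 15, d(G) = 13. Nearest: D = (2, 3, -5) with distance 8.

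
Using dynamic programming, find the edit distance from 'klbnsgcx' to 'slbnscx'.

Let D[i][j] be the edit distance between the first i characters of 'klbnsgcx' and the first j characters of 'slbnscx', with D[i][0] = i, D[0][j] = j, and D[i][j] = D[i-1][j-1] if the characters match, else 1 + min(D[i-1][j], D[i][j-1], D[i-1][j-1]). Filling the table (rows: prefixes of 'klbnsgcx', columns: prefixes of 'slbnscx'):
     ε  s  l  b  n  s  c  x
  ε  0  1  2  3  4  5  6  7
  k  1  1  2  3  4  5  6  7
  l  2  2  1  2  3  4  5  6
  b  3  3  2  1  2  3  4  5
  n  4  4  3  2  1  2  3  4
  s  5  4  4  3  2  1  2  3
  g  6  5  5  4  3  2  2  3
  c  7  6  6  5  4  3  2  3
  x  8  7  7  6  5  4  3  2
The bottom-right entry gives D[8][7] = 2, so no sequence of fewer than 2 edits works. Backtracking through the table gives one optimal edit sequence (2 edits):
  klbnsgcx → slbnsgcx (sub k→s @1)
  slbnsgcx → slbnscx (del g @6)
Edit distance = 2.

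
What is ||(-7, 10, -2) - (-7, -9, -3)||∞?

max(|x_i - y_i|) = max(|-7 - (-7)|, |10 - (-9)|, |-2 - (-3)|) = max(0, 19, 1) = 19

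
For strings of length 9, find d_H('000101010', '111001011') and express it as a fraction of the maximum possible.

Differing positions: 1, 2, 3, 4, 9. Hamming distance = 5. The maximum possible Hamming distance for length-9 strings is 9, so d_H/9 = 5/9 ≈ 0.5556.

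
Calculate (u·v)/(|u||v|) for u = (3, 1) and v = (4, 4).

With u = (3, 1), v = (4, 4):
u·v = 3·4 + 1·4 = 12 + 4 = 16.
|u| = √(3² + 1²) = √10, |v| = √(4² + 4²) = √32, so |u||v| = √(10·32) = √320.
cos θ = (u·v)/(|u||v|) = 16/√320 ≈ 0.8944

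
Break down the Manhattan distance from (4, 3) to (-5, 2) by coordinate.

Σ|x_i - y_i| = |4 - (-5)| + |3 - 2| = 9 + 1 = 10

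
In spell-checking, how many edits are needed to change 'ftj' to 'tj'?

Let D[i][j] be the edit distance between the first i characters of 'ftj' and the first j characters of 'tj', with D[i][0] = i, D[0][j] = j, and D[i][j] = D[i-1][j-1] if the characters match, else 1 + min(D[i-1][j], D[i][j-1], D[i-1][j-1]). Filling the table (rows: prefixes of 'ftj', columns: prefixes of 'tj'):
     ε  t  j
  ε  0  1  2
  f  1  1  2
  t  2  1  2
  j  3  2  1
The bottom-right entry gives D[3][2] = 1, so no sequence of fewer than 1 edit works. Backtracking through the table gives one optimal edit sequence (1 edit):
  ftj → tj (del f @1)
Edit distance = 1.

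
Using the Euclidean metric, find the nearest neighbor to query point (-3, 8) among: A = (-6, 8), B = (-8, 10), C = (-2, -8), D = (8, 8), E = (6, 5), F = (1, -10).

Distances: d(A) = 3, d(B) ≈ 5.3852, d(C) ≈ 16.0312, d(D) = 11, d(E) ≈ 9.4868, d(F) ≈ 18.4391. Nearest: A = (-6, 8) with distance 3.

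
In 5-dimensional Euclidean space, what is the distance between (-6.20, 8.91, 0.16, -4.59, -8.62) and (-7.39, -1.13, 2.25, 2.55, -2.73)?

√(Σ(x_i - y_i)²) = √((-6.2 - (-7.39))² + (8.91 - (-1.13))² + (0.16 - 2.25)² + (-4.59 - 2.55)² + (-8.62 - (-2.73))²)
= √(1.19² + 10.04² + (-2.09)² + (-7.14)² + (-5.89)²) = √(1.4161 + 100.8016 + 4.3681 + 50.9796 + 34.6921) = √192.2575 ≈ 13.8657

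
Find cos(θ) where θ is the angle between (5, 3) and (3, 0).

With u = (5, 3), v = (3, 0):
u·v = 5·3 + 3·0 = 15 + 0 = 15.
|u| = √(5² + 3²) = √34, |v| = √(3² + 0²) = √9, so |u||v| = √(34·9) = √306.
cos θ = (u·v)/(|u||v|) = 15/√306 ≈ 0.8575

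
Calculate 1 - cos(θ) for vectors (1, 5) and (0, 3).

With u = (1, 5), v = (0, 3):
u·v = 1·0 + 5·3 = 0 + 15 = 15.
|u| = √(1² + 5²) = √26, |v| = √(0² + 3²) = √9, so |u||v| = √(26·9) = √234.
cos θ = (u·v)/(|u||v|) = 15/√234 ≈ 0.9806
Cosine distance = 1 - cos θ ≈ 1 - 0.9806 = 0.0194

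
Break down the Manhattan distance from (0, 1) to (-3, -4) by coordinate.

Σ|x_i - y_i| = |0 - (-3)| + |1 - (-4)| = 3 + 5 = 8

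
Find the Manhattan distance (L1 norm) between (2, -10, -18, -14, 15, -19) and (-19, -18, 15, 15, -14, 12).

Σ|x_i - y_i| = |2 - (-19)| + |-10 - (-18)| + |-18 - 15| + |-14 - 15| + |15 - (-14)| + |-19 - 12| = 21 + 8 + 33 + 29 + 29 + 31 = 151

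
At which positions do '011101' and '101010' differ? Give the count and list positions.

Differing positions: 1, 2, 4, 5, 6. Hamming distance = 5.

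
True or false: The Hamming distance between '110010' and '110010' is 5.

Differing positions: none. Hamming distance = 0, so the claim that d_H = 5 is false.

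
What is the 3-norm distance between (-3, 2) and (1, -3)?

(Σ|x_i - y_i|^3)^(1/3) = (|-3 - 1|^3 + |2 - (-3)|^3)^(1/3)
= (4^3 + 5^3)^(1/3) = (64 + 125)^(1/3) = (189)^(1/3) ≈ 5.7388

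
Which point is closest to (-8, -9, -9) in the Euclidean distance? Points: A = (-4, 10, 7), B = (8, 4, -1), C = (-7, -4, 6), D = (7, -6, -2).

Distances: d(A) ≈ 25.1595, d(B) ≈ 22.1133, d(C) ≈ 15.843, d(D) ≈ 16.8226. Nearest: C = (-7, -4, 6) with distance 15.843.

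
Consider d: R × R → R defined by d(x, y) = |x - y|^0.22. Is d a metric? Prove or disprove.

Yes. With 0 < p = 0.22 ≤ 1, d(x,y) = |x-y|^0.22 is a metric on R. Non-negativity and symmetry are immediate; |x-y|^0.22 = 0 ⟺ |x-y| = 0 ⟺ x = y. For the triangle inequality, the function t ↦ t^0.22 is subadditive on [0,∞) when p ≤ 1, so |x-z|^0.22 ≤ (|x-y| + |y-z|)^0.22 ≤ |x-y|^0.22 + |y-z|^0.22.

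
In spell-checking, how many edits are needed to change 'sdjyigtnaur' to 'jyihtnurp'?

Let D[i][j] be the edit distance between the first i characters of 'sdjyigtnaur' and the first j characters of 'jyihtnurp', with D[i][0] = i, D[0][j] = j, and D[i][j] = D[i-1][j-1] if the characters match, else 1 + min(D[i-1][j], D[i][j-1], D[i-1][j-1]). Filling the table (rows: prefixes of 'sdjyigtnaur', columns: prefixes of 'jyihtnurp'):
     ε  j  y  i  h  t  n  u  r  p
  ε  0  1  2  3  4  5  6  7  8  9
  s  1  1  2  3  4  5  6  7  8  9
  d  2  2  2  3  4  5  6  7  8  9
  j  3  2  3  3  4  5  6  7  8  9
  y  4  3  2  3  4  5  6  7  8  9
  i  5  4  3  2  3  4  5  6  7  8
  g  6  5  4  3  3  4  5  6  7  8
  t  7  6  5  4  4  3  4  5  6  7
  n  8  7  6  5  5  4  3  4  5  6
  a  9  8  7  6  6  5  4  4  5  6
  u 10  9  8  7  7  6  5  4  5  6
  r 11 10  9  8  8  7  6  5  4  5
The bottom-right entry gives D[11][9] = 5, so no sequence of fewer than 5 edits works. Backtracking through the table gives one optimal edit sequence (5 edits):
  sdjyigtnaur → djyigtnaur (del s @1)
  djyigtnaur → jyigtnaur (del d @1)
  jyigtnaur → jyihtnaur (sub g→h @4)
  jyihtnaur → jyihtnur (del a @7)
  jyihtnur → jyihtnurp (ins p @9)
Edit distance = 5.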